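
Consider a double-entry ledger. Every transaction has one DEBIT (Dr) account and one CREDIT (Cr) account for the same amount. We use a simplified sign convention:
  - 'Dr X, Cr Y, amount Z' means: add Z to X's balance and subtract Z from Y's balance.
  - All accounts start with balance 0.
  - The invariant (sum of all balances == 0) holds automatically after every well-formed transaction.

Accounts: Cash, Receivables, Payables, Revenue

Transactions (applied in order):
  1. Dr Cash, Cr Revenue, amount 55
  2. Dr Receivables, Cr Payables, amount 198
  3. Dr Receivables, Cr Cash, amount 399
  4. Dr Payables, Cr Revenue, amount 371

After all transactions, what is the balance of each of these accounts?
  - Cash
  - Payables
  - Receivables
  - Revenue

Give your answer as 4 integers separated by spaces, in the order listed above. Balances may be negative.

After txn 1 (Dr Cash, Cr Revenue, amount 55): Cash=55 Revenue=-55
After txn 2 (Dr Receivables, Cr Payables, amount 198): Cash=55 Payables=-198 Receivables=198 Revenue=-55
After txn 3 (Dr Receivables, Cr Cash, amount 399): Cash=-344 Payables=-198 Receivables=597 Revenue=-55
After txn 4 (Dr Payables, Cr Revenue, amount 371): Cash=-344 Payables=173 Receivables=597 Revenue=-426

Answer: -344 173 597 -426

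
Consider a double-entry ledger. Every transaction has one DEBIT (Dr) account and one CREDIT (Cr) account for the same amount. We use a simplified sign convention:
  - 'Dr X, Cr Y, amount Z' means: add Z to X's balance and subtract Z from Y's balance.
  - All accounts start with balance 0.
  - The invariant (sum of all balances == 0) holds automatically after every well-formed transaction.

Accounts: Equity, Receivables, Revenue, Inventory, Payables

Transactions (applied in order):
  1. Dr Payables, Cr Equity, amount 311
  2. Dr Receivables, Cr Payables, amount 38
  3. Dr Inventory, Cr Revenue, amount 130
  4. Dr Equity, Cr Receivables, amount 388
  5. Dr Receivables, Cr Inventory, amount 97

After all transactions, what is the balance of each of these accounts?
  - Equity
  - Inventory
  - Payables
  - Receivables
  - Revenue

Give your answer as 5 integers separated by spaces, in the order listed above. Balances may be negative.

After txn 1 (Dr Payables, Cr Equity, amount 311): Equity=-311 Payables=311
After txn 2 (Dr Receivables, Cr Payables, amount 38): Equity=-311 Payables=273 Receivables=38
After txn 3 (Dr Inventory, Cr Revenue, amount 130): Equity=-311 Inventory=130 Payables=273 Receivables=38 Revenue=-130
After txn 4 (Dr Equity, Cr Receivables, amount 388): Equity=77 Inventory=130 Payables=273 Receivables=-350 Revenue=-130
After txn 5 (Dr Receivables, Cr Inventory, amount 97): Equity=77 Inventory=33 Payables=273 Receivables=-253 Revenue=-130

Answer: 77 33 273 -253 -130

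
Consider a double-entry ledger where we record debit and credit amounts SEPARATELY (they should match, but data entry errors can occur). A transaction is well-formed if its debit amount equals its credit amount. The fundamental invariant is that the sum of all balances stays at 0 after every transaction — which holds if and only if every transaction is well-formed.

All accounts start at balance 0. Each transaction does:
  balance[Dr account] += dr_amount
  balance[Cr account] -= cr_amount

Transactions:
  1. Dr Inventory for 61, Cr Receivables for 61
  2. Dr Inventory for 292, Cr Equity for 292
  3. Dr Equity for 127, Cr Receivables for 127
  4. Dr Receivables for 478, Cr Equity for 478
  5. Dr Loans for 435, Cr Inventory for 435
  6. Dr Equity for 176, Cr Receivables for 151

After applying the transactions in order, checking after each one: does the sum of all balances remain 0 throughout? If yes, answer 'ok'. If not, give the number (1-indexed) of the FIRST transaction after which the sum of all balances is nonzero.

After txn 1: dr=61 cr=61 sum_balances=0
After txn 2: dr=292 cr=292 sum_balances=0
After txn 3: dr=127 cr=127 sum_balances=0
After txn 4: dr=478 cr=478 sum_balances=0
After txn 5: dr=435 cr=435 sum_balances=0
After txn 6: dr=176 cr=151 sum_balances=25

Answer: 6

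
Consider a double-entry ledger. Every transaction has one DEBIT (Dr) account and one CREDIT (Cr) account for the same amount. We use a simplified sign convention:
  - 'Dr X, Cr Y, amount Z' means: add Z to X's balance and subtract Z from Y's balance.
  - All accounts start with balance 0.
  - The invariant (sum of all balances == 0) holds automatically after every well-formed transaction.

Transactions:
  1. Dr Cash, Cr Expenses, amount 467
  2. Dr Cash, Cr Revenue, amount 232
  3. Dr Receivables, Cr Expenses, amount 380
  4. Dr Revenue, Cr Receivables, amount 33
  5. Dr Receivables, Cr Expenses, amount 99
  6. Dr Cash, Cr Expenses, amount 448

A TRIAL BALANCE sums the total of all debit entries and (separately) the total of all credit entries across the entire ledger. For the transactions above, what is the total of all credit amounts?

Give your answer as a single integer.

Answer: 1659

Derivation:
Txn 1: credit+=467
Txn 2: credit+=232
Txn 3: credit+=380
Txn 4: credit+=33
Txn 5: credit+=99
Txn 6: credit+=448
Total credits = 1659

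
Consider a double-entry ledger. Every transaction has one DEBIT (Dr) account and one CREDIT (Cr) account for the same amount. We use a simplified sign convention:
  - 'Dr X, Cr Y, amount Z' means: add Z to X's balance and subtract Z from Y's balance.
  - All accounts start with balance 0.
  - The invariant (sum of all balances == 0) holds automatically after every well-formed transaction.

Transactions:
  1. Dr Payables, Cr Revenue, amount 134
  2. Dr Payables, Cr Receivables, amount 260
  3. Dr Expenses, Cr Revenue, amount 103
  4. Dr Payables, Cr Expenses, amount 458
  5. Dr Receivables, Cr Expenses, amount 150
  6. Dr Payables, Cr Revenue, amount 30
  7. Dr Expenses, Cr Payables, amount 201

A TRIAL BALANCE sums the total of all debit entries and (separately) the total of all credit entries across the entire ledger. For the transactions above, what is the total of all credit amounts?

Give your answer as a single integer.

Txn 1: credit+=134
Txn 2: credit+=260
Txn 3: credit+=103
Txn 4: credit+=458
Txn 5: credit+=150
Txn 6: credit+=30
Txn 7: credit+=201
Total credits = 1336

Answer: 1336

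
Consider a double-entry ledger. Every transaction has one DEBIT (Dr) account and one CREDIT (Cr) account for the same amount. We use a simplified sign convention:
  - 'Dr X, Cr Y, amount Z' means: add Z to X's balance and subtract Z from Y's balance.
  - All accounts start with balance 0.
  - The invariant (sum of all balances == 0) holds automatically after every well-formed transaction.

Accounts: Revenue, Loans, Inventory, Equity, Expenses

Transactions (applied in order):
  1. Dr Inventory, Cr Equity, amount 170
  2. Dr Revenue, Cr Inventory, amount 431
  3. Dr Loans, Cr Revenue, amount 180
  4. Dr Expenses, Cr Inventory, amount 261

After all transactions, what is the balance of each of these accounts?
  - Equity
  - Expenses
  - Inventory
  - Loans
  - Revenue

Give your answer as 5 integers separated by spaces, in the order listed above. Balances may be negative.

Answer: -170 261 -522 180 251

Derivation:
After txn 1 (Dr Inventory, Cr Equity, amount 170): Equity=-170 Inventory=170
After txn 2 (Dr Revenue, Cr Inventory, amount 431): Equity=-170 Inventory=-261 Revenue=431
After txn 3 (Dr Loans, Cr Revenue, amount 180): Equity=-170 Inventory=-261 Loans=180 Revenue=251
After txn 4 (Dr Expenses, Cr Inventory, amount 261): Equity=-170 Expenses=261 Inventory=-522 Loans=180 Revenue=251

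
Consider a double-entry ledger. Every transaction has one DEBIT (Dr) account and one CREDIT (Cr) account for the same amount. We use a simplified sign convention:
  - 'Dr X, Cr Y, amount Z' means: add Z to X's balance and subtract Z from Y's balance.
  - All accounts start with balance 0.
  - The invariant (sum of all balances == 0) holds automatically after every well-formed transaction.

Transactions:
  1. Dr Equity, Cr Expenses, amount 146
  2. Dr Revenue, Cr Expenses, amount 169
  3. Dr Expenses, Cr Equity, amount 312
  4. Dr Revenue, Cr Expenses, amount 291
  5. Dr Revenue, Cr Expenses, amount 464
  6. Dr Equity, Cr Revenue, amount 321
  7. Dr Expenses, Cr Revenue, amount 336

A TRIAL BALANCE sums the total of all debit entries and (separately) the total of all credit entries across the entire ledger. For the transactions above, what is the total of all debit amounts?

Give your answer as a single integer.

Txn 1: debit+=146
Txn 2: debit+=169
Txn 3: debit+=312
Txn 4: debit+=291
Txn 5: debit+=464
Txn 6: debit+=321
Txn 7: debit+=336
Total debits = 2039

Answer: 2039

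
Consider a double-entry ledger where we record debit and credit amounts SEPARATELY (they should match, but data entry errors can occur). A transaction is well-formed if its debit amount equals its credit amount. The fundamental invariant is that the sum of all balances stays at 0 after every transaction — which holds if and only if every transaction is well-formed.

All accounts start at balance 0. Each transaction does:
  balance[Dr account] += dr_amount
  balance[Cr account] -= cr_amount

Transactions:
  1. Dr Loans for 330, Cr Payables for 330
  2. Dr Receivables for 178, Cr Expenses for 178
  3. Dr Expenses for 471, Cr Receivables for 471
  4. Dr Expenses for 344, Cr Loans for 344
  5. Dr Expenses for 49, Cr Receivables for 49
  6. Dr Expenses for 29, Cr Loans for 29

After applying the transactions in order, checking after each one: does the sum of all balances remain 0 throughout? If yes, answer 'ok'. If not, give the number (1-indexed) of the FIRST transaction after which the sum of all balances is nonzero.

Answer: ok

Derivation:
After txn 1: dr=330 cr=330 sum_balances=0
After txn 2: dr=178 cr=178 sum_balances=0
After txn 3: dr=471 cr=471 sum_balances=0
After txn 4: dr=344 cr=344 sum_balances=0
After txn 5: dr=49 cr=49 sum_balances=0
After txn 6: dr=29 cr=29 sum_balances=0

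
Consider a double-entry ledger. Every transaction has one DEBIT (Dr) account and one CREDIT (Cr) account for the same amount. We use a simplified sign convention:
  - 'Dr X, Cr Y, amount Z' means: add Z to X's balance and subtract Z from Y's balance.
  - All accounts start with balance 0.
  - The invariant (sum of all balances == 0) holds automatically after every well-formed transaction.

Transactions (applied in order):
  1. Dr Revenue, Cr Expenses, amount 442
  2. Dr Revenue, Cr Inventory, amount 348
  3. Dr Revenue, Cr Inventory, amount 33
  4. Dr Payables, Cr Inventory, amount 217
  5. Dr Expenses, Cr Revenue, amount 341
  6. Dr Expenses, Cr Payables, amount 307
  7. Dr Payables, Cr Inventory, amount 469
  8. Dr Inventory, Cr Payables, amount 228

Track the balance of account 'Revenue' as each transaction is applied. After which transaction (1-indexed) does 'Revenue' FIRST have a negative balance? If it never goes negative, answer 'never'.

After txn 1: Revenue=442
After txn 2: Revenue=790
After txn 3: Revenue=823
After txn 4: Revenue=823
After txn 5: Revenue=482
After txn 6: Revenue=482
After txn 7: Revenue=482
After txn 8: Revenue=482

Answer: never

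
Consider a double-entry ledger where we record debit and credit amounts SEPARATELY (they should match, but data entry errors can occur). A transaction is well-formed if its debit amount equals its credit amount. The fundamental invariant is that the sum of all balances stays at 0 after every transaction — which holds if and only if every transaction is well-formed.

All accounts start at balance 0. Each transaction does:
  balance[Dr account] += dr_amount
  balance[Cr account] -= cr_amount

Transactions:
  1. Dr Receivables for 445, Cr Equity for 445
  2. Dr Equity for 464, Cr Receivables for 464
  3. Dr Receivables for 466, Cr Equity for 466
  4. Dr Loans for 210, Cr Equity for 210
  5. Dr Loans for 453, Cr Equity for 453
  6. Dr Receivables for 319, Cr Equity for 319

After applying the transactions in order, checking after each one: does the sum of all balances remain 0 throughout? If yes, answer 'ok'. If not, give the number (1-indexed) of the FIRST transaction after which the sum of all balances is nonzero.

Answer: ok

Derivation:
After txn 1: dr=445 cr=445 sum_balances=0
After txn 2: dr=464 cr=464 sum_balances=0
After txn 3: dr=466 cr=466 sum_balances=0
After txn 4: dr=210 cr=210 sum_balances=0
After txn 5: dr=453 cr=453 sum_balances=0
After txn 6: dr=319 cr=319 sum_balances=0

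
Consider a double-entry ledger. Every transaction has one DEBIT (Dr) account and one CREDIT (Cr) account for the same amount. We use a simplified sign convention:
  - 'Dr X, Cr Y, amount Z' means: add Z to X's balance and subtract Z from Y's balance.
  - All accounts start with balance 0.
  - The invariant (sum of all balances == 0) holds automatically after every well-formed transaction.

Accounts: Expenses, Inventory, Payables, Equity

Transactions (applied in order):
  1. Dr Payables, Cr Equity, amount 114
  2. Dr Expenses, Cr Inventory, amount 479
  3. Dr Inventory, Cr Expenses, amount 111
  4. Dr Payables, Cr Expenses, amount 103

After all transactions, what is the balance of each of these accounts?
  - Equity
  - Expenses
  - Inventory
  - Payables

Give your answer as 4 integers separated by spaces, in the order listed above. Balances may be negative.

Answer: -114 265 -368 217

Derivation:
After txn 1 (Dr Payables, Cr Equity, amount 114): Equity=-114 Payables=114
After txn 2 (Dr Expenses, Cr Inventory, amount 479): Equity=-114 Expenses=479 Inventory=-479 Payables=114
After txn 3 (Dr Inventory, Cr Expenses, amount 111): Equity=-114 Expenses=368 Inventory=-368 Payables=114
After txn 4 (Dr Payables, Cr Expenses, amount 103): Equity=-114 Expenses=265 Inventory=-368 Payables=217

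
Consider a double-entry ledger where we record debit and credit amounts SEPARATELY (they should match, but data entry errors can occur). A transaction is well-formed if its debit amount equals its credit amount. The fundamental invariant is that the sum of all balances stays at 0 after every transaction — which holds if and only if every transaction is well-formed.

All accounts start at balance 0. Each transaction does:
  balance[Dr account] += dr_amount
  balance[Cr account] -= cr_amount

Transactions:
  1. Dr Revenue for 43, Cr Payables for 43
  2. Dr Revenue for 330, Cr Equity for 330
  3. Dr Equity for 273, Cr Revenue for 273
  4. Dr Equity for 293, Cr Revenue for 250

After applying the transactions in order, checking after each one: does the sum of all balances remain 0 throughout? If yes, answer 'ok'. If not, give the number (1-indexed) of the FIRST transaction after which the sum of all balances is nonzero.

After txn 1: dr=43 cr=43 sum_balances=0
After txn 2: dr=330 cr=330 sum_balances=0
After txn 3: dr=273 cr=273 sum_balances=0
After txn 4: dr=293 cr=250 sum_balances=43

Answer: 4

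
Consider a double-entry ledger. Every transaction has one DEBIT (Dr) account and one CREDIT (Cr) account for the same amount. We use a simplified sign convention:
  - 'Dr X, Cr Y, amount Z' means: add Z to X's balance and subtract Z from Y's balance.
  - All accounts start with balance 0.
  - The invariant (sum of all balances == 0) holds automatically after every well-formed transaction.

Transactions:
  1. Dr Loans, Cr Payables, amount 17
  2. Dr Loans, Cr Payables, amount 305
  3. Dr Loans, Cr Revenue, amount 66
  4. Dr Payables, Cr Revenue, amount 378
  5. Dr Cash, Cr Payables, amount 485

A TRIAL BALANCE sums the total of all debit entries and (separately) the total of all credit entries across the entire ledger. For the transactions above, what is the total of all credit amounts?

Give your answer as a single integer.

Txn 1: credit+=17
Txn 2: credit+=305
Txn 3: credit+=66
Txn 4: credit+=378
Txn 5: credit+=485
Total credits = 1251

Answer: 1251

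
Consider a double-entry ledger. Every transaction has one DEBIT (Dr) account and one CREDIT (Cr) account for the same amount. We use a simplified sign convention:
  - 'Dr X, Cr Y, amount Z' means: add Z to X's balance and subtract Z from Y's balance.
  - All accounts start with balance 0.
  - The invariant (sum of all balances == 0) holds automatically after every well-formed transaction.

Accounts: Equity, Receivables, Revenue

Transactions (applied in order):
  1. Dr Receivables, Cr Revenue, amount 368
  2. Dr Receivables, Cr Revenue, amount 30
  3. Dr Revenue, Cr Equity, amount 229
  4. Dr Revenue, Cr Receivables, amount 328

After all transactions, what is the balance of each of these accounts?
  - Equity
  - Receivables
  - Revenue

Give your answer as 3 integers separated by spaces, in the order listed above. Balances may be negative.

Answer: -229 70 159

Derivation:
After txn 1 (Dr Receivables, Cr Revenue, amount 368): Receivables=368 Revenue=-368
After txn 2 (Dr Receivables, Cr Revenue, amount 30): Receivables=398 Revenue=-398
After txn 3 (Dr Revenue, Cr Equity, amount 229): Equity=-229 Receivables=398 Revenue=-169
After txn 4 (Dr Revenue, Cr Receivables, amount 328): Equity=-229 Receivables=70 Revenue=159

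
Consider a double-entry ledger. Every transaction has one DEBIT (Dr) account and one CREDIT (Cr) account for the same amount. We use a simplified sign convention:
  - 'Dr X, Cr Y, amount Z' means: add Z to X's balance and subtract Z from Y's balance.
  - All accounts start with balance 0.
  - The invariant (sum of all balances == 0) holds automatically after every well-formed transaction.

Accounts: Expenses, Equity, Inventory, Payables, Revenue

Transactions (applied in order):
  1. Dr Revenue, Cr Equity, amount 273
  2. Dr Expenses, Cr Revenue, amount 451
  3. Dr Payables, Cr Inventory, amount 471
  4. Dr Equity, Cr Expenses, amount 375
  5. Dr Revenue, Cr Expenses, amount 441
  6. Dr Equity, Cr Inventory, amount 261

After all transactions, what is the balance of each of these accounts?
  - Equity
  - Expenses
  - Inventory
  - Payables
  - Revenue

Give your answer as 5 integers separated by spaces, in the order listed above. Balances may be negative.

After txn 1 (Dr Revenue, Cr Equity, amount 273): Equity=-273 Revenue=273
After txn 2 (Dr Expenses, Cr Revenue, amount 451): Equity=-273 Expenses=451 Revenue=-178
After txn 3 (Dr Payables, Cr Inventory, amount 471): Equity=-273 Expenses=451 Inventory=-471 Payables=471 Revenue=-178
After txn 4 (Dr Equity, Cr Expenses, amount 375): Equity=102 Expenses=76 Inventory=-471 Payables=471 Revenue=-178
After txn 5 (Dr Revenue, Cr Expenses, amount 441): Equity=102 Expenses=-365 Inventory=-471 Payables=471 Revenue=263
After txn 6 (Dr Equity, Cr Inventory, amount 261): Equity=363 Expenses=-365 Inventory=-732 Payables=471 Revenue=263

Answer: 363 -365 -732 471 263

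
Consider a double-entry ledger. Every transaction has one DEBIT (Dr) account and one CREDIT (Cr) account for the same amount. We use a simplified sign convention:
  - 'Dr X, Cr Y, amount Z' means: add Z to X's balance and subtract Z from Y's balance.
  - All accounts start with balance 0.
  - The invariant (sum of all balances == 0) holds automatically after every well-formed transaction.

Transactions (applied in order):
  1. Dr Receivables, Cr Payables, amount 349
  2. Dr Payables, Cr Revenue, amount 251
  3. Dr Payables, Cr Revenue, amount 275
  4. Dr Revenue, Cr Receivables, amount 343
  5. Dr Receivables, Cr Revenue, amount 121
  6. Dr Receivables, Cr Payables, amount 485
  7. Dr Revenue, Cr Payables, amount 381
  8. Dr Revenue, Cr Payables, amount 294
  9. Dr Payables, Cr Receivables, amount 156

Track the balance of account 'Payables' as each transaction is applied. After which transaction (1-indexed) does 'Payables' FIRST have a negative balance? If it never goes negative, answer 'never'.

Answer: 1

Derivation:
After txn 1: Payables=-349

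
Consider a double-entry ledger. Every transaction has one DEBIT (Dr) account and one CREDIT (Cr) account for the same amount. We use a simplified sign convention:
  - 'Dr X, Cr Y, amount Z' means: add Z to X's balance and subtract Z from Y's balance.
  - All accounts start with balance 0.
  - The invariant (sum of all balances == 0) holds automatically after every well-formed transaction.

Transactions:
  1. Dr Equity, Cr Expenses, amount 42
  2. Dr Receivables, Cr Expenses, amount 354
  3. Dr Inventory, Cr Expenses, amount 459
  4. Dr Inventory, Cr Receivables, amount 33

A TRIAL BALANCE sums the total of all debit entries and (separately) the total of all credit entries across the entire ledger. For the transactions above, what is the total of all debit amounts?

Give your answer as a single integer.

Answer: 888

Derivation:
Txn 1: debit+=42
Txn 2: debit+=354
Txn 3: debit+=459
Txn 4: debit+=33
Total debits = 888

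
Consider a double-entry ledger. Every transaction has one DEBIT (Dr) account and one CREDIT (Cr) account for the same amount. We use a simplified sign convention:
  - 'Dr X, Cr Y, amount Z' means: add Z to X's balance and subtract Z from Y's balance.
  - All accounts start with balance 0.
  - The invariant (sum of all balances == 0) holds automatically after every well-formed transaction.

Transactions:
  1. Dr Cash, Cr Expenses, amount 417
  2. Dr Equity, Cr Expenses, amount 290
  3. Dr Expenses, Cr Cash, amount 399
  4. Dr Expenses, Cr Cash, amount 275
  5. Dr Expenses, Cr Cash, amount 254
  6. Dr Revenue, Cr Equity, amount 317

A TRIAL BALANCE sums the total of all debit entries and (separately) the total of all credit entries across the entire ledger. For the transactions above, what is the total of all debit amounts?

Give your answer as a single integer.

Answer: 1952

Derivation:
Txn 1: debit+=417
Txn 2: debit+=290
Txn 3: debit+=399
Txn 4: debit+=275
Txn 5: debit+=254
Txn 6: debit+=317
Total debits = 1952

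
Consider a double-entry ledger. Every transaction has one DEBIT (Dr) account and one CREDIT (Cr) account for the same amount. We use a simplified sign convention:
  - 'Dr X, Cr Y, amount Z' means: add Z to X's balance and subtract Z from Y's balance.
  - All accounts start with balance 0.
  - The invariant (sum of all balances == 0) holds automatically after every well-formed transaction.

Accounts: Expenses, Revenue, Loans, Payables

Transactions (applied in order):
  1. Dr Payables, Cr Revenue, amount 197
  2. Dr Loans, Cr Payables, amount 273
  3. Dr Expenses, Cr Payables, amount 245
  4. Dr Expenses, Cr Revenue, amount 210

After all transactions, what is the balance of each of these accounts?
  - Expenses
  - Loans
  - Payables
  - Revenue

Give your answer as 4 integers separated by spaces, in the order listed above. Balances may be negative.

Answer: 455 273 -321 -407

Derivation:
After txn 1 (Dr Payables, Cr Revenue, amount 197): Payables=197 Revenue=-197
After txn 2 (Dr Loans, Cr Payables, amount 273): Loans=273 Payables=-76 Revenue=-197
After txn 3 (Dr Expenses, Cr Payables, amount 245): Expenses=245 Loans=273 Payables=-321 Revenue=-197
After txn 4 (Dr Expenses, Cr Revenue, amount 210): Expenses=455 Loans=273 Payables=-321 Revenue=-407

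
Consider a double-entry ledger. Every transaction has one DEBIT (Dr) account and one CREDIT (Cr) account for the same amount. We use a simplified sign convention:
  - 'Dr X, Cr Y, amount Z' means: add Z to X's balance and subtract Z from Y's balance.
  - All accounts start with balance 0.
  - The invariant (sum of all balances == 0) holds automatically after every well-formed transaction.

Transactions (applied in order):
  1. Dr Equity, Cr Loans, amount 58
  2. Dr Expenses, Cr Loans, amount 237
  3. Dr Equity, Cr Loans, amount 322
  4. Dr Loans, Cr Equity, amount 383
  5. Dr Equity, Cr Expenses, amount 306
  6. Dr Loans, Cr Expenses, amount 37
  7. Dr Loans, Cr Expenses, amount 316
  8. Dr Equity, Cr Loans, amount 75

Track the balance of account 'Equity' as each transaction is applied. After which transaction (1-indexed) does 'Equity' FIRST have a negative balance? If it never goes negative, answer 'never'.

Answer: 4

Derivation:
After txn 1: Equity=58
After txn 2: Equity=58
After txn 3: Equity=380
After txn 4: Equity=-3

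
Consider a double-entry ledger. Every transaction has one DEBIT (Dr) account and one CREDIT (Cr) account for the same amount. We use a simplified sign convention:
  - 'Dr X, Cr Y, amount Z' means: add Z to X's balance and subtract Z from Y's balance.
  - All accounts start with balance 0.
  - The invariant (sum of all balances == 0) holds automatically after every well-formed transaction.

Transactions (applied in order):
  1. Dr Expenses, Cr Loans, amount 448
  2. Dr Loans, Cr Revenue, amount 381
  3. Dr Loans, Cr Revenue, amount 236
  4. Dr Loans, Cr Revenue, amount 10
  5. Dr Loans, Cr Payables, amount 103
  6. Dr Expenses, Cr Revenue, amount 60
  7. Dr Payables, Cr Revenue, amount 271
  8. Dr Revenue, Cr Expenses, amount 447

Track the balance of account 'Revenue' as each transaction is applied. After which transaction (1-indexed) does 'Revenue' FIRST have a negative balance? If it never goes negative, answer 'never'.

After txn 1: Revenue=0
After txn 2: Revenue=-381

Answer: 2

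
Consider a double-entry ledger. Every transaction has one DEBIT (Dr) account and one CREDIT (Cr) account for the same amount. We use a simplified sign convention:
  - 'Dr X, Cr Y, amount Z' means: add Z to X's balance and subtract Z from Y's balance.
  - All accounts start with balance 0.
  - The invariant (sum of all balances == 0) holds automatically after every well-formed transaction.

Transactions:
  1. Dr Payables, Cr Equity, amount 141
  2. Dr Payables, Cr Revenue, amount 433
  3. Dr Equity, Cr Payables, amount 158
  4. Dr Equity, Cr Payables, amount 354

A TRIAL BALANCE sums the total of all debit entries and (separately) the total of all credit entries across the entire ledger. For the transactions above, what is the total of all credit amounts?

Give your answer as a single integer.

Answer: 1086

Derivation:
Txn 1: credit+=141
Txn 2: credit+=433
Txn 3: credit+=158
Txn 4: credit+=354
Total credits = 1086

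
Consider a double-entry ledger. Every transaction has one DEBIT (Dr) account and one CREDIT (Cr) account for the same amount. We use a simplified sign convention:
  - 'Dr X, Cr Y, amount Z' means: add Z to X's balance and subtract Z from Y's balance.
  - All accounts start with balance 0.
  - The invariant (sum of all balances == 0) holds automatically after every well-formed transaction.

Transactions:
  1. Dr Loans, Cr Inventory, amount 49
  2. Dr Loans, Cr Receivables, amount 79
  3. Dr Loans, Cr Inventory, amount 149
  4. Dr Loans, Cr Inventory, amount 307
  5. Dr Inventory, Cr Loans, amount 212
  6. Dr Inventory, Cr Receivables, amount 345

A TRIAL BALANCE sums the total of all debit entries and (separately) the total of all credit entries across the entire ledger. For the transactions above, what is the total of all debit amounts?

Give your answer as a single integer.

Txn 1: debit+=49
Txn 2: debit+=79
Txn 3: debit+=149
Txn 4: debit+=307
Txn 5: debit+=212
Txn 6: debit+=345
Total debits = 1141

Answer: 1141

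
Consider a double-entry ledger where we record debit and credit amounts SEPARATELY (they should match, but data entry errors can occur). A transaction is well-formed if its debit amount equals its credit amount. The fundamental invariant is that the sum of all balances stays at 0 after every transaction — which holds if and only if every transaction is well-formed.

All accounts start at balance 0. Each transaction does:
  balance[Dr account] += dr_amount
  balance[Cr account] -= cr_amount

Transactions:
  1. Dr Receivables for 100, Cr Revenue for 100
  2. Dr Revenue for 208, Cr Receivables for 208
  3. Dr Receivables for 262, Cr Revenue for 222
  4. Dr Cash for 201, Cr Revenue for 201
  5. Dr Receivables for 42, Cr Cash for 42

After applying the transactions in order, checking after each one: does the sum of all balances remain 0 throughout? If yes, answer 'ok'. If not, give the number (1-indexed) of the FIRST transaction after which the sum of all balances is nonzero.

After txn 1: dr=100 cr=100 sum_balances=0
After txn 2: dr=208 cr=208 sum_balances=0
After txn 3: dr=262 cr=222 sum_balances=40
After txn 4: dr=201 cr=201 sum_balances=40
After txn 5: dr=42 cr=42 sum_balances=40

Answer: 3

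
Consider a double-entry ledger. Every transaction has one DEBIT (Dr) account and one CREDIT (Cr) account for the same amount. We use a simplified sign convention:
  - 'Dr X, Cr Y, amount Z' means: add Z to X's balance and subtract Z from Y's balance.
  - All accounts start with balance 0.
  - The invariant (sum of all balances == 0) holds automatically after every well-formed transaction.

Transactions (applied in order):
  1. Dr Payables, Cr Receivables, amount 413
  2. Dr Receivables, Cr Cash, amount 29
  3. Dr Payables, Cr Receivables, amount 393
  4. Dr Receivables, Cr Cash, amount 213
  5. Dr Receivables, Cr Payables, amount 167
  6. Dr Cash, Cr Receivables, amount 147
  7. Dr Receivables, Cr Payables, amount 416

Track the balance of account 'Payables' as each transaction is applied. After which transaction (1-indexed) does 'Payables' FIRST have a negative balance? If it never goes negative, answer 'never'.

After txn 1: Payables=413
After txn 2: Payables=413
After txn 3: Payables=806
After txn 4: Payables=806
After txn 5: Payables=639
After txn 6: Payables=639
After txn 7: Payables=223

Answer: never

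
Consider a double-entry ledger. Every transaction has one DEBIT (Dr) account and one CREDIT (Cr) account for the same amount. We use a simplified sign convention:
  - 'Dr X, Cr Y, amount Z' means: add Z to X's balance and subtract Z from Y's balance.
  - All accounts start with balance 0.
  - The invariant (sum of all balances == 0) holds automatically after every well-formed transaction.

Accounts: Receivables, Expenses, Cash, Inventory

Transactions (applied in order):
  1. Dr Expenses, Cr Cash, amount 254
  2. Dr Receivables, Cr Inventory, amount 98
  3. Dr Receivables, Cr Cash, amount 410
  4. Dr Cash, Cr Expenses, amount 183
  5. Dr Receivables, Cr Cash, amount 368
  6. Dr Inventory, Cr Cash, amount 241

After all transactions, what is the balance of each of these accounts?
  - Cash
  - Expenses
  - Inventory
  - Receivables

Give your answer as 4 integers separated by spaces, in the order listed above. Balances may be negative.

After txn 1 (Dr Expenses, Cr Cash, amount 254): Cash=-254 Expenses=254
After txn 2 (Dr Receivables, Cr Inventory, amount 98): Cash=-254 Expenses=254 Inventory=-98 Receivables=98
After txn 3 (Dr Receivables, Cr Cash, amount 410): Cash=-664 Expenses=254 Inventory=-98 Receivables=508
After txn 4 (Dr Cash, Cr Expenses, amount 183): Cash=-481 Expenses=71 Inventory=-98 Receivables=508
After txn 5 (Dr Receivables, Cr Cash, amount 368): Cash=-849 Expenses=71 Inventory=-98 Receivables=876
After txn 6 (Dr Inventory, Cr Cash, amount 241): Cash=-1090 Expenses=71 Inventory=143 Receivables=876

Answer: -1090 71 143 876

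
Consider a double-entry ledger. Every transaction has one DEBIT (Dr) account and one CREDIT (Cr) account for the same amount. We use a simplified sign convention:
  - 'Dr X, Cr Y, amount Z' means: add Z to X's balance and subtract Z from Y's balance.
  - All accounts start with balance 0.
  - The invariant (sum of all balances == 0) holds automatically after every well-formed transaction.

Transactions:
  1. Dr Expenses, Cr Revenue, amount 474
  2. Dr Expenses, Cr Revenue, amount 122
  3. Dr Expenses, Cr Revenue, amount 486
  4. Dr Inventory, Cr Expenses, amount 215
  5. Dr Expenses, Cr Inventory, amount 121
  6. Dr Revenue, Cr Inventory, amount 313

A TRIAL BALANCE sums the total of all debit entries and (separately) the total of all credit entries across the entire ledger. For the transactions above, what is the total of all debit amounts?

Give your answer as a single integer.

Txn 1: debit+=474
Txn 2: debit+=122
Txn 3: debit+=486
Txn 4: debit+=215
Txn 5: debit+=121
Txn 6: debit+=313
Total debits = 1731

Answer: 1731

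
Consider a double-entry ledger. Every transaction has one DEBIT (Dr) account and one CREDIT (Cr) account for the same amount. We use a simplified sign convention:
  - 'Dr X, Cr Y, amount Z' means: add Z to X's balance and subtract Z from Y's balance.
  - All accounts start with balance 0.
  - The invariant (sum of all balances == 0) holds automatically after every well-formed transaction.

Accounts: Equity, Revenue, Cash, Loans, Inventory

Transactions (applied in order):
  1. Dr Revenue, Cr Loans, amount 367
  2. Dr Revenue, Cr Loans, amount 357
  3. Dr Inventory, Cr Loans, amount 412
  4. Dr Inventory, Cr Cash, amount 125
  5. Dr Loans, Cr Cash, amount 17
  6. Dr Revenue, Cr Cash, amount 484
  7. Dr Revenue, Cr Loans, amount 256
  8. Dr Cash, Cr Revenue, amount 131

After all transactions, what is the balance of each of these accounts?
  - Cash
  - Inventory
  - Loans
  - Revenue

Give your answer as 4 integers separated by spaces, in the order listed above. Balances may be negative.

After txn 1 (Dr Revenue, Cr Loans, amount 367): Loans=-367 Revenue=367
After txn 2 (Dr Revenue, Cr Loans, amount 357): Loans=-724 Revenue=724
After txn 3 (Dr Inventory, Cr Loans, amount 412): Inventory=412 Loans=-1136 Revenue=724
After txn 4 (Dr Inventory, Cr Cash, amount 125): Cash=-125 Inventory=537 Loans=-1136 Revenue=724
After txn 5 (Dr Loans, Cr Cash, amount 17): Cash=-142 Inventory=537 Loans=-1119 Revenue=724
After txn 6 (Dr Revenue, Cr Cash, amount 484): Cash=-626 Inventory=537 Loans=-1119 Revenue=1208
After txn 7 (Dr Revenue, Cr Loans, amount 256): Cash=-626 Inventory=537 Loans=-1375 Revenue=1464
After txn 8 (Dr Cash, Cr Revenue, amount 131): Cash=-495 Inventory=537 Loans=-1375 Revenue=1333

Answer: -495 537 -1375 1333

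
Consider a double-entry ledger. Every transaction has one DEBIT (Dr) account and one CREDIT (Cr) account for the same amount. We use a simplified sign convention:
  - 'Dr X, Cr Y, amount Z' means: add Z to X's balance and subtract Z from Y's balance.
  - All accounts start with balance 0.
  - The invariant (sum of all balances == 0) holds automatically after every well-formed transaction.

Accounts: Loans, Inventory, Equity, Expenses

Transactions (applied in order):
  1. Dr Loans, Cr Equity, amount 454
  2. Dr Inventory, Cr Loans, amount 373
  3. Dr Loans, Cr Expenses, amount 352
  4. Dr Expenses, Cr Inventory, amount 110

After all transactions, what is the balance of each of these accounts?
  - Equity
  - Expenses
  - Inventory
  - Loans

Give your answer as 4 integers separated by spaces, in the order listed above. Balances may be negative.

Answer: -454 -242 263 433

Derivation:
After txn 1 (Dr Loans, Cr Equity, amount 454): Equity=-454 Loans=454
After txn 2 (Dr Inventory, Cr Loans, amount 373): Equity=-454 Inventory=373 Loans=81
After txn 3 (Dr Loans, Cr Expenses, amount 352): Equity=-454 Expenses=-352 Inventory=373 Loans=433
After txn 4 (Dr Expenses, Cr Inventory, amount 110): Equity=-454 Expenses=-242 Inventory=263 Loans=433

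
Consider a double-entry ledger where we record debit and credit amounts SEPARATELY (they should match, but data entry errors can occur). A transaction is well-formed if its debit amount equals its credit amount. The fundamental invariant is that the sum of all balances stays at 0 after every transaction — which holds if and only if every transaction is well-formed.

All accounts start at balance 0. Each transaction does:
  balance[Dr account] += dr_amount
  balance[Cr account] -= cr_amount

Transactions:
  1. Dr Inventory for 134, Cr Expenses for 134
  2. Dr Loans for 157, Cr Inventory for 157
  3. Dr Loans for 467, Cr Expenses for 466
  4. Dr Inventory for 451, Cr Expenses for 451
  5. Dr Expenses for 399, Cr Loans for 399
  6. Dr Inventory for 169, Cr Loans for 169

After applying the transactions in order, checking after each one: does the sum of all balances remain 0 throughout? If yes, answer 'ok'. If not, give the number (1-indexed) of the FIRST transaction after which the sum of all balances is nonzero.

Answer: 3

Derivation:
After txn 1: dr=134 cr=134 sum_balances=0
After txn 2: dr=157 cr=157 sum_balances=0
After txn 3: dr=467 cr=466 sum_balances=1
After txn 4: dr=451 cr=451 sum_balances=1
After txn 5: dr=399 cr=399 sum_balances=1
After txn 6: dr=169 cr=169 sum_balances=1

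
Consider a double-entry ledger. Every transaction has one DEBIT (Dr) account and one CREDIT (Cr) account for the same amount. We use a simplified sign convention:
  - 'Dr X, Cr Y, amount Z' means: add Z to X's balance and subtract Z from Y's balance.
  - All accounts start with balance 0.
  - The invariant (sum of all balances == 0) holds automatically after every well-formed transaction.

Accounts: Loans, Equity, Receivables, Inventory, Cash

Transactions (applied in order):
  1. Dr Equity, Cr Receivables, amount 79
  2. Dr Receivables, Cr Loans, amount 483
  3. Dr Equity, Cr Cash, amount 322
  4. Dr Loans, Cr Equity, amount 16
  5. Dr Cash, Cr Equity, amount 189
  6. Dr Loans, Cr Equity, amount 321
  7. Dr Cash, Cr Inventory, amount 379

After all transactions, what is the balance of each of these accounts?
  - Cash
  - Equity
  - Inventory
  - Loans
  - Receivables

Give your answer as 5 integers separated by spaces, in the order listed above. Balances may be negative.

Answer: 246 -125 -379 -146 404

Derivation:
After txn 1 (Dr Equity, Cr Receivables, amount 79): Equity=79 Receivables=-79
After txn 2 (Dr Receivables, Cr Loans, amount 483): Equity=79 Loans=-483 Receivables=404
After txn 3 (Dr Equity, Cr Cash, amount 322): Cash=-322 Equity=401 Loans=-483 Receivables=404
After txn 4 (Dr Loans, Cr Equity, amount 16): Cash=-322 Equity=385 Loans=-467 Receivables=404
After txn 5 (Dr Cash, Cr Equity, amount 189): Cash=-133 Equity=196 Loans=-467 Receivables=404
After txn 6 (Dr Loans, Cr Equity, amount 321): Cash=-133 Equity=-125 Loans=-146 Receivables=404
After txn 7 (Dr Cash, Cr Inventory, amount 379): Cash=246 Equity=-125 Inventory=-379 Loans=-146 Receivables=404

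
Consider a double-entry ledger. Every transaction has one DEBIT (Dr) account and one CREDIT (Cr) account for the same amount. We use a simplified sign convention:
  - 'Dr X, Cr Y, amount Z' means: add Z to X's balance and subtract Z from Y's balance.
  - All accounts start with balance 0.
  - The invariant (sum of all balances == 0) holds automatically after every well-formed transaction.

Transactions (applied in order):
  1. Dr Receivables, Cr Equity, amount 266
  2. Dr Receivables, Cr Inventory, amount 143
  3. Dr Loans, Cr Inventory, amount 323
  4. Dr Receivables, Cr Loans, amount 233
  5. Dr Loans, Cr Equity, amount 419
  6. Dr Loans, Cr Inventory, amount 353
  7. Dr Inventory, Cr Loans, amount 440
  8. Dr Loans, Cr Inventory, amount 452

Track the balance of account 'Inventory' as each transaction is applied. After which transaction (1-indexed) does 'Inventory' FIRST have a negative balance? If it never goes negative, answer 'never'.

Answer: 2

Derivation:
After txn 1: Inventory=0
After txn 2: Inventory=-143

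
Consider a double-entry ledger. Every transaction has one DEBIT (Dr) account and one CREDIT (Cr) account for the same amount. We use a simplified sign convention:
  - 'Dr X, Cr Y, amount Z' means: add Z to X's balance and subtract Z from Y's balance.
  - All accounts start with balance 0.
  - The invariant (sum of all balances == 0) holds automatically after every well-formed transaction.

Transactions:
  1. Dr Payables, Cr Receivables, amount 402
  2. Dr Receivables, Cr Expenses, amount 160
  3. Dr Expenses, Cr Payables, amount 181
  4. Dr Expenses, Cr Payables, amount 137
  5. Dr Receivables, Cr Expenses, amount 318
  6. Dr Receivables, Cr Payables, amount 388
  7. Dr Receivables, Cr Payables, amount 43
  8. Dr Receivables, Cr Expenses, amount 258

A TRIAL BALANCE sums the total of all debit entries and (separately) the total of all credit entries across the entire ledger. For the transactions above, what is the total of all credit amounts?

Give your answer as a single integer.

Txn 1: credit+=402
Txn 2: credit+=160
Txn 3: credit+=181
Txn 4: credit+=137
Txn 5: credit+=318
Txn 6: credit+=388
Txn 7: credit+=43
Txn 8: credit+=258
Total credits = 1887

Answer: 1887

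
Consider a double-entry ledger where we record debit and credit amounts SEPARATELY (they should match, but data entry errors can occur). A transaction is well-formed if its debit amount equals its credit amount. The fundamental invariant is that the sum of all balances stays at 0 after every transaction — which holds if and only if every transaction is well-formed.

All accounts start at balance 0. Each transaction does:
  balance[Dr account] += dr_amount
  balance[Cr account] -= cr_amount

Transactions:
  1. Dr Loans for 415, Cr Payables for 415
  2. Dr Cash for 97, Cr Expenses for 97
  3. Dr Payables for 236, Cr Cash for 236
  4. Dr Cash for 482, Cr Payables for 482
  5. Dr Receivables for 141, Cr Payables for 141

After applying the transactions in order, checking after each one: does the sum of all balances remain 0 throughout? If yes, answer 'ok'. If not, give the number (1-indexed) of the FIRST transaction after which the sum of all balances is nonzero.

Answer: ok

Derivation:
After txn 1: dr=415 cr=415 sum_balances=0
After txn 2: dr=97 cr=97 sum_balances=0
After txn 3: dr=236 cr=236 sum_balances=0
After txn 4: dr=482 cr=482 sum_balances=0
After txn 5: dr=141 cr=141 sum_balances=0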